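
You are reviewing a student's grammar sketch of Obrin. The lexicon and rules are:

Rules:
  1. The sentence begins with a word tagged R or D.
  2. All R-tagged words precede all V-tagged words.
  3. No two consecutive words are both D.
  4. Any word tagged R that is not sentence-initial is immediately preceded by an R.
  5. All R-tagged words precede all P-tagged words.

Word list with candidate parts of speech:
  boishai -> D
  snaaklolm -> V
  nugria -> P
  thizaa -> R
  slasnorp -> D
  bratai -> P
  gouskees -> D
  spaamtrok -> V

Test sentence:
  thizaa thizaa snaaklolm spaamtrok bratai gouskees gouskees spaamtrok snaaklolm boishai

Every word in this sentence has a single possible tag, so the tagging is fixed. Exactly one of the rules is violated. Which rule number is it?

Fixed tagging: R R V V P D D V V D.
Applying the rules: R1 ✓, R2 ✓, R3 ✗, R4 ✓, R5 ✓.
Only rule 3 fails.

3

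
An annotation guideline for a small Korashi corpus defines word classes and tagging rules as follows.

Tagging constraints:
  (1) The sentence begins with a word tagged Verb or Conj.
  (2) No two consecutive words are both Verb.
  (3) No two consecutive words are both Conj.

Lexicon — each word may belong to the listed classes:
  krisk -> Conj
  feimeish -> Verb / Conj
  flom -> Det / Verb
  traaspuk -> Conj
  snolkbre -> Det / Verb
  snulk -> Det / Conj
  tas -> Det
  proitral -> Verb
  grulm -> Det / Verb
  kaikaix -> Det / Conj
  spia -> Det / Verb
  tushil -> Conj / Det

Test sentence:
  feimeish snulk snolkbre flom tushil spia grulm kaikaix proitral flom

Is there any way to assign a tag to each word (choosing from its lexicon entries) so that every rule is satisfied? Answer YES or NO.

Candidates per position — 1:feimeish {Verb,Conj}; 2:snulk {Det,Conj}; 3:snolkbre {Det,Verb}; 4:flom {Det,Verb}; 5:tushil {Conj,Det}; 6:spia {Det,Verb}; 7:grulm {Det,Verb}; 8:kaikaix {Det,Conj}; 9:proitral {Verb}; 10:flom {Det,Verb}.
One satisfying assignment: Verb Det Det Det Conj Verb Det Conj Verb Det.
Verifying each rule — rule 1 ✓; rule 2 ✓; rule 3 ✓.

YES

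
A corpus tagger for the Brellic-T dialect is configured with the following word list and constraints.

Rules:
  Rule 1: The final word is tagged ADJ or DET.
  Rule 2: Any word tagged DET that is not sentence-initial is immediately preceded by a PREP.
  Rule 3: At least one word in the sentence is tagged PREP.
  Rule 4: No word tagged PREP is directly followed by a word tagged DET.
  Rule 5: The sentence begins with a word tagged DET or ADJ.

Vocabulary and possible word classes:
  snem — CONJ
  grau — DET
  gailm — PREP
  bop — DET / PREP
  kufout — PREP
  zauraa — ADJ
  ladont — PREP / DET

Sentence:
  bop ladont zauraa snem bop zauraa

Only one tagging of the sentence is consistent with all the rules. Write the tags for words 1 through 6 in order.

Candidates per position — 1:bop {DET,PREP}; 2:ladont {PREP,DET}; 3:zauraa {ADJ}; 4:snem {CONJ}; 5:bop {DET,PREP}; 6:zauraa {ADJ}.
Word 1 cannot be PREP — rule 5 would then fail for every completion. It is DET.
Word 2 cannot be DET — rule 2 would then fail for every completion. It is PREP.
Word 5 cannot be DET — rule 2 would then fail for every completion. It is PREP.
The only consistent sequence is: DET PREP ADJ CONJ PREP ADJ.
Rule-by-rule: rule 1 holds; rule 2 holds; rule 3 holds; rule 4 holds; rule 5 holds.

DET PREP ADJ CONJ PREP ADJ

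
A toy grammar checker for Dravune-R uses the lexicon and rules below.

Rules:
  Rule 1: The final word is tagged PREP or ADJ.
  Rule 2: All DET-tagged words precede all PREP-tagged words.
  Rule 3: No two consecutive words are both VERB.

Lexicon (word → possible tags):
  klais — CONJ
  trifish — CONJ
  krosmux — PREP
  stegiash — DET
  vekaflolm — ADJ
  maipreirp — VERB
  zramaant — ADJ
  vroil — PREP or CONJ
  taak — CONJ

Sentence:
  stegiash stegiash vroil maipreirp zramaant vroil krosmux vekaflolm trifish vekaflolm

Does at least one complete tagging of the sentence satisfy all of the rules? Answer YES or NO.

YES

Candidates per position — 1:stegiash {DET}; 2:stegiash {DET}; 3:vroil {PREP,CONJ}; 4:maipreirp {VERB}; 5:zramaant {ADJ}; 6:vroil {PREP,CONJ}; 7:krosmux {PREP}; 8:vekaflolm {ADJ}; 9:trifish {CONJ}; 10:vekaflolm {ADJ}.
One satisfying assignment: DET DET PREP VERB ADJ PREP PREP ADJ CONJ ADJ.
Checking: rule 1 ✓; rule 2 ✓; rule 3 ✓.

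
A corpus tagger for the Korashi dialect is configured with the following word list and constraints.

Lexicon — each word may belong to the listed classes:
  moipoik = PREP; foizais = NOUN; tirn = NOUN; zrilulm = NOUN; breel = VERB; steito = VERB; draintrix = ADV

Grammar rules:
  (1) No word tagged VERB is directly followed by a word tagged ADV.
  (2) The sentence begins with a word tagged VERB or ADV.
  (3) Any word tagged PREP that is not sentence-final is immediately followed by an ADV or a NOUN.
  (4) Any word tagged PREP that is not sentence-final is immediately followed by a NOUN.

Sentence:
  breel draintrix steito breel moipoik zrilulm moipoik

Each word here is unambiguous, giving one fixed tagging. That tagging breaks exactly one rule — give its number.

1

Fixed tagging: VERB ADV VERB VERB PREP NOUN PREP.
Rule check: R1 ✗, R2 ✓, R3 ✓, R4 ✓.
Only rule 1 fails.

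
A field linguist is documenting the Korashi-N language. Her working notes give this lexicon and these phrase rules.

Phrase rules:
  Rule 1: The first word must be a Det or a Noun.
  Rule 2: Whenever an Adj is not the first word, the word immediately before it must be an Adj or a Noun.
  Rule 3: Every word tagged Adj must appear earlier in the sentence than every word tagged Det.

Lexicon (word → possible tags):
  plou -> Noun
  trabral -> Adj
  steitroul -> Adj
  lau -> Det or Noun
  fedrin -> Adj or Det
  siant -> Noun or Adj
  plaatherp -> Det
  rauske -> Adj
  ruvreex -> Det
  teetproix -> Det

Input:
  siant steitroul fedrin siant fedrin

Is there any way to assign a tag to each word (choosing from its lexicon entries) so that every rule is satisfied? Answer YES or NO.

Candidates per position — 1:siant {Noun,Adj}; 2:steitroul {Adj}; 3:fedrin {Adj,Det}; 4:siant {Noun,Adj}; 5:fedrin {Adj,Det}.
One satisfying assignment: Noun Adj Adj Adj Det.
Checking: rule 1 holds; rule 2 holds; rule 3 holds.

YES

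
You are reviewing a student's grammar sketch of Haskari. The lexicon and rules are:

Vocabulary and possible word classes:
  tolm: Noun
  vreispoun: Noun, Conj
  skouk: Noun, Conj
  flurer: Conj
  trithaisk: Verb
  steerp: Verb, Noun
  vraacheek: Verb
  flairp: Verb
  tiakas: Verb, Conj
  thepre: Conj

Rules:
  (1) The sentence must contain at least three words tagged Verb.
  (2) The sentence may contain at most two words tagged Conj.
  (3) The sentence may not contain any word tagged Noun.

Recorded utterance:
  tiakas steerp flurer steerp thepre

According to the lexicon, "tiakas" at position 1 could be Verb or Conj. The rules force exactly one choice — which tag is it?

Verb

Candidates per position — 1:tiakas {Verb,Conj}; 2:steerp {Verb,Noun}; 3:flurer {Conj}; 4:steerp {Verb,Noun}; 5:thepre {Conj}.
Position 1: tagging it Conj would leave rule 1 unsatisfiable, so it must be Verb.
Position 2: tagging it Noun would leave rule 1 unsatisfiable, so it must be Verb.
Position 4: tagging it Noun would leave rule 1 unsatisfiable, so it must be Verb.
That leaves exactly one tagging: Verb Verb Conj Verb Conj.
Verifying each rule — rule 1 ok; rule 2 ok; rule 3 ok.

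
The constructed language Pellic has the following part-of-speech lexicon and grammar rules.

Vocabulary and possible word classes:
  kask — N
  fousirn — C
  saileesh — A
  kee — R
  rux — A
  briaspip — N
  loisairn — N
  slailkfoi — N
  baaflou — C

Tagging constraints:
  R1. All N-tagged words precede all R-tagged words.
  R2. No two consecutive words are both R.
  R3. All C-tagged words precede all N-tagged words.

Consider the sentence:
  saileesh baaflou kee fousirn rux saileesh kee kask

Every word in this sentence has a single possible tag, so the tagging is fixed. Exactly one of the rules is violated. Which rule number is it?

1

Fixed tagging: A C R C A A R N.
Rule check: R1 fail, R2 pass, R3 pass.
Only rule 1 fails.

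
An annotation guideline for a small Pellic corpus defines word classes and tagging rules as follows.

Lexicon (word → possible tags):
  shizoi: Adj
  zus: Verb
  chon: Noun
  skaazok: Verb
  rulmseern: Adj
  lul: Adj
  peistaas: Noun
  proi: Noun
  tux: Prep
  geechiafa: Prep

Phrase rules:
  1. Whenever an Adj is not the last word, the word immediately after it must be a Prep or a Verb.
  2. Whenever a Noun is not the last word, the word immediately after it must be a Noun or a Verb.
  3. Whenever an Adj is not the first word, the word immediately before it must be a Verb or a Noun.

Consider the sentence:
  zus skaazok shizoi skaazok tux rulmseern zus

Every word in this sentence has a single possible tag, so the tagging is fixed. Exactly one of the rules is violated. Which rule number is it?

3

Fixed tagging: Verb Verb Adj Verb Prep Adj Verb.
Applying the rules: R1 ok, R2 ok, R3 fails.
Only rule 3 fails.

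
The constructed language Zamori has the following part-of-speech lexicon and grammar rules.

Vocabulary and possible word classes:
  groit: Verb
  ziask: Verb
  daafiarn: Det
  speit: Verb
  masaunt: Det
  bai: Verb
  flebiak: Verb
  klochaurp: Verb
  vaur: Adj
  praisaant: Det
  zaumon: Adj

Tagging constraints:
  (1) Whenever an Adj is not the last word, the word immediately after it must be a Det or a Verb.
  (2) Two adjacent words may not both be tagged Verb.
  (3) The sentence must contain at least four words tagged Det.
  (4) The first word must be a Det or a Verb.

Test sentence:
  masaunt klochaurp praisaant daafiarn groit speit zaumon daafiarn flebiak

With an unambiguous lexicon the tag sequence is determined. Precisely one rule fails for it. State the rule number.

2

Fixed tagging: Det Verb Det Det Verb Verb Adj Det Verb.
Applying the rules: R1 ✓, R2 ✗, R3 ✓, R4 ✓.
Only rule 2 fails.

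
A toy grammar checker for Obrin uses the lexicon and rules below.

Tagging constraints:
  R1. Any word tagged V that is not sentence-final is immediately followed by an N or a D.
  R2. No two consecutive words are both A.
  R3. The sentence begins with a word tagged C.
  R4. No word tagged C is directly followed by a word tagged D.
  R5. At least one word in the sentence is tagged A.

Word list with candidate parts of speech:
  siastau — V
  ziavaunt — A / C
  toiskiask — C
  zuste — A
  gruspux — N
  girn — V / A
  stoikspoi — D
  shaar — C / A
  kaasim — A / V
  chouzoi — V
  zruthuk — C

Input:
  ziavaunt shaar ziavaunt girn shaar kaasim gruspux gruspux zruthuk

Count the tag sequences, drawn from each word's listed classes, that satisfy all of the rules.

Candidates per position — 1:ziavaunt {A,C}; 2:shaar {C,A}; 3:ziavaunt {A,C}; 4:girn {V,A}; 5:shaar {C,A}; 6:kaasim {A,V}; 7:gruspux {N}; 8:gruspux {N}; 9:zruthuk {C}.
There are 64 candidate sequences in total.
The sequences that satisfy every rule: C C C A C A N N C; C C C A C V N N C; C A C A C A N N C; C A C A C V N N C.
Count = 4.

4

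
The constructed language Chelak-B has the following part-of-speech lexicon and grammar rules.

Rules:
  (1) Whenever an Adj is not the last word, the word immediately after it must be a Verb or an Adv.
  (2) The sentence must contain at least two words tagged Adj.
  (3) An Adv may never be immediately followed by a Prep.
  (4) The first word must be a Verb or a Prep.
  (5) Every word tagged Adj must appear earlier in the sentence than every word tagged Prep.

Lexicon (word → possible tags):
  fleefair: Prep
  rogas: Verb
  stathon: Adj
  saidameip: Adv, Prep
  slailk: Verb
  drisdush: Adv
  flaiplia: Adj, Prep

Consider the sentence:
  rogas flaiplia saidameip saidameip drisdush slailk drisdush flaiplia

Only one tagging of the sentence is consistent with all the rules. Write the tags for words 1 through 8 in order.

Verb Adj Adv Adv Adv Verb Adv Adj

Candidates per position — 1:rogas {Verb}; 2:flaiplia {Adj,Prep}; 3:saidameip {Adv,Prep}; 4:saidameip {Adv,Prep}; 5:drisdush {Adv}; 6:slailk {Verb}; 7:drisdush {Adv}; 8:flaiplia {Adj,Prep}.
Position 2: tagging it Prep would leave rule 2 unsatisfiable, so it must be Adj.
Position 3: tagging it Prep would leave rule 1 unsatisfiable, so it must be Adv.
Position 4: tagging it Prep would leave rule 3 unsatisfiable, so it must be Adv.
Position 8: tagging it Prep would leave rule 2 unsatisfiable, so it must be Adj.
The unique satisfying tagging is: Verb Adj Adv Adv Adv Verb Adv Adj.
Verifying each rule — rule 1 holds; rule 2 holds; rule 3 holds; rule 4 holds; rule 5 holds.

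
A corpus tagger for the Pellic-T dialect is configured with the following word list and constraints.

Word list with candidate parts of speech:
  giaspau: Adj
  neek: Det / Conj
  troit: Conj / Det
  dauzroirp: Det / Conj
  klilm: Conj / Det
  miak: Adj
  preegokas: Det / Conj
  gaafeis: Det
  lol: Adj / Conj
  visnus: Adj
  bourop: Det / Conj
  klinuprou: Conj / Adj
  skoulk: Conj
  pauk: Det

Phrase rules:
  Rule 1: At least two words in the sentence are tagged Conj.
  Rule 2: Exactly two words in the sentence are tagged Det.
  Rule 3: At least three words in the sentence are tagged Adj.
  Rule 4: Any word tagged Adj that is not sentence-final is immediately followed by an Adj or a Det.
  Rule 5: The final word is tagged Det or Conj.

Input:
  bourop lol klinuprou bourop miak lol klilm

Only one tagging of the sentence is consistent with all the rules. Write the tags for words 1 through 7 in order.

Conj Conj Adj Det Adj Adj Det

Candidates per position — 1:bourop {Det,Conj}; 2:lol {Adj,Conj}; 3:klinuprou {Conj,Adj}; 4:bourop {Det,Conj}; 5:miak {Adj}; 6:lol {Adj,Conj}; 7:klilm {Conj,Det}.
Position 6: tagging it Conj would leave rule 4 unsatisfiable, so it must be Adj.
Position 7: tagging it Conj would leave rule 4 unsatisfiable, so it must be Det.
The remaining ambiguous positions (1, 2, 3, 4) are resolved jointly — only one combination satisfies every rule.
The only consistent sequence is: Conj Conj Adj Det Adj Adj Det.
Check: rule 1 ✓; rule 2 ✓; rule 3 ✓; rule 4 ✓; rule 5 ✓.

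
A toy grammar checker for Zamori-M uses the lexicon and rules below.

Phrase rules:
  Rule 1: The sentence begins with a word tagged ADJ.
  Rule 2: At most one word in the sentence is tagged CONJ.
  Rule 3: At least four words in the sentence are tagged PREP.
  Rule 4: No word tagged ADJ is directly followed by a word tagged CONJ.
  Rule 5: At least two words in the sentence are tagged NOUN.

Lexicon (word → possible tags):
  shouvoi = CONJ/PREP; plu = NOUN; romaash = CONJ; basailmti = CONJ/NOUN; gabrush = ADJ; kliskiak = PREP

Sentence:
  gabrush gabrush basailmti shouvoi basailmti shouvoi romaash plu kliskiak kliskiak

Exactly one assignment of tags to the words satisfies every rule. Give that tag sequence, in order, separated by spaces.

ADJ ADJ NOUN PREP NOUN PREP CONJ NOUN PREP PREP

Candidates per position — 1:gabrush {ADJ}; 2:gabrush {ADJ}; 3:basailmti {CONJ,NOUN}; 4:shouvoi {CONJ,PREP}; 5:basailmti {CONJ,NOUN}; 6:shouvoi {CONJ,PREP}; 7:romaash {CONJ}; 8:plu {NOUN}; 9:kliskiak {PREP}; 10:kliskiak {PREP}.
Word 3 cannot be CONJ — rule 2 would then fail for every completion. It is NOUN.
Word 4 cannot be CONJ — rule 2 would then fail for every completion. It is PREP.
Word 5 cannot be CONJ — rule 2 would then fail for every completion. It is NOUN.
Word 6 cannot be CONJ — rule 2 would then fail for every completion. It is PREP.
The only consistent sequence is: ADJ ADJ NOUN PREP NOUN PREP CONJ NOUN PREP PREP.
Rule-by-rule: rule 1 holds; rule 2 holds; rule 3 holds; rule 4 holds; rule 5 holds.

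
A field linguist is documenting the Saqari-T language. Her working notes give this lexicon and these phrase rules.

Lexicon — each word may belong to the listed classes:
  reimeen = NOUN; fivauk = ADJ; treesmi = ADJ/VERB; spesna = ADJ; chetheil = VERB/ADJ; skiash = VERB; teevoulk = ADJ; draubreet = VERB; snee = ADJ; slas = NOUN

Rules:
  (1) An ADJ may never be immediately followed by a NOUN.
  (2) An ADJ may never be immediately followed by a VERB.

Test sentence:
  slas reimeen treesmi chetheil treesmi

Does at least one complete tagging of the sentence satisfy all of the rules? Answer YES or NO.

YES

Candidates per position — 1:slas {NOUN}; 2:reimeen {NOUN}; 3:treesmi {ADJ,VERB}; 4:chetheil {VERB,ADJ}; 5:treesmi {ADJ,VERB}.
One satisfying assignment: NOUN NOUN VERB VERB VERB.
Checking: rule 1 ok; rule 2 ok.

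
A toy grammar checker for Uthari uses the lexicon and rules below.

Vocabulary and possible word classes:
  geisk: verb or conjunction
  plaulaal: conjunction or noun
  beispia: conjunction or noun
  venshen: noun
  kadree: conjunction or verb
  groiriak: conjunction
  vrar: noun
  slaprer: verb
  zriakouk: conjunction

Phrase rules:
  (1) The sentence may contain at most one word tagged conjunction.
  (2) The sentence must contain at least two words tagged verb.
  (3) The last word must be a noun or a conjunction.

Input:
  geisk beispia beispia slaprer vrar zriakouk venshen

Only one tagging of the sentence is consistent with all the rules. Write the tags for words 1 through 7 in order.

verb noun noun verb noun conjunction noun

Candidates per position — 1:geisk {verb,conjunction}; 2:beispia {conjunction,noun}; 3:beispia {conjunction,noun}; 4:slaprer {verb}; 5:vrar {noun}; 6:zriakouk {conjunction}; 7:venshen {noun}.
Word 1 cannot be conjunction — rule 1 would then fail for every completion. It is verb.
Word 2 cannot be conjunction — rule 1 would then fail for every completion. It is noun.
Word 3 cannot be conjunction — rule 1 would then fail for every completion. It is noun.
So the tagging must be: verb noun noun verb noun conjunction noun.
Checking: rule 1 satisfied; rule 2 satisfied; rule 3 satisfied.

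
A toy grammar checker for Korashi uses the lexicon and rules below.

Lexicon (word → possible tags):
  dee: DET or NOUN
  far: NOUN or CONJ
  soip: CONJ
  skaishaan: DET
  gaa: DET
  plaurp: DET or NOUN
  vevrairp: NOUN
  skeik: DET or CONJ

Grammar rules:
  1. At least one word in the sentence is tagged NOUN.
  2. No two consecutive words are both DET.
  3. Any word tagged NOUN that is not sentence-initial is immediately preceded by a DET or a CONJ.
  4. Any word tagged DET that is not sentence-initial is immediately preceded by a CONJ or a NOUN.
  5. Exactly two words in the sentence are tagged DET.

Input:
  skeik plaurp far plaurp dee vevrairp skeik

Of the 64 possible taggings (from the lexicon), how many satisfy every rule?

Candidates per position — 1:skeik {DET,CONJ}; 2:plaurp {DET,NOUN}; 3:far {NOUN,CONJ}; 4:plaurp {DET,NOUN}; 5:dee {DET,NOUN}; 6:vevrairp {NOUN}; 7:skeik {DET,CONJ}.
There are 64 candidate sequences in total.
The sequences that satisfy every rule: DET NOUN CONJ NOUN DET NOUN CONJ; CONJ DET CONJ NOUN DET NOUN CONJ; CONJ NOUN CONJ NOUN DET NOUN DET.
Count = 3.

3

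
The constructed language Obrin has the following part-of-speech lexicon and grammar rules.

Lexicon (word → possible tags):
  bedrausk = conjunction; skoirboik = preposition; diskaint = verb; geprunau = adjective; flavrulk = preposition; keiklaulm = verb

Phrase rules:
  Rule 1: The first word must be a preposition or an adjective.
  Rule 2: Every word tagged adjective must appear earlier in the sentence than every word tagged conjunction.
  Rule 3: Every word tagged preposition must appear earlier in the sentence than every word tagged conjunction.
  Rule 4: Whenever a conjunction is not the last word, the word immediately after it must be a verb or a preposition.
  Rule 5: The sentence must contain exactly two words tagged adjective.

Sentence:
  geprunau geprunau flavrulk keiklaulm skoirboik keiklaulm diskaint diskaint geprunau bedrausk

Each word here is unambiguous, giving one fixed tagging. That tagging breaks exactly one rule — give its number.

5

Fixed tagging: adjective adjective preposition verb preposition verb verb verb adjective conjunction.
Rule check: R1 ok, R2 ok, R3 ok, R4 ok, R5 fails.
Only rule 5 fails.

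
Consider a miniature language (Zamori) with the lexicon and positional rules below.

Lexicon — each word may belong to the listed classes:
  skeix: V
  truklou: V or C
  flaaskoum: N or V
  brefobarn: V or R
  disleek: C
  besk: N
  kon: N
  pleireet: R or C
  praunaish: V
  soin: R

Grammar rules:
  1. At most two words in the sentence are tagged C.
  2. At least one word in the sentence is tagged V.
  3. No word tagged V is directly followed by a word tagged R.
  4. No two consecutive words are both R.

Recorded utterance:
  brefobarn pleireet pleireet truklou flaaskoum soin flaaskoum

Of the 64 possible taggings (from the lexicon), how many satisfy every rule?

11

Candidates per position — 1:brefobarn {V,R}; 2:pleireet {R,C}; 3:pleireet {R,C}; 4:truklou {V,C}; 5:flaaskoum {N,V}; 6:soin {R}; 7:flaaskoum {N,V}.
There are 64 candidate sequences in total.
Checking each against the rules leaves 11 sequences.
Count = 11.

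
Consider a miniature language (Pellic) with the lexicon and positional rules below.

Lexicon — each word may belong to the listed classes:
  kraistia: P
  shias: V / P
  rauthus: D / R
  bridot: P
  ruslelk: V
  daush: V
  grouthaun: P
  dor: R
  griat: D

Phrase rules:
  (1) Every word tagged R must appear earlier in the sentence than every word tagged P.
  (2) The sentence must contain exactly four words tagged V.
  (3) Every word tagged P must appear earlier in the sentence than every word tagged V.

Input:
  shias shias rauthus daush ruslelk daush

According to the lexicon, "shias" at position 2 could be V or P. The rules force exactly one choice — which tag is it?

Candidates per position — 1:shias {V,P}; 2:shias {V,P}; 3:rauthus {D,R}; 4:daush {V}; 5:ruslelk {V}; 6:daush {V}.
Position 2: the remaining choice is settled jointly with positions 1, 3 — only V at position 2 is part of a tagging that satisfies every rule.
That leaves exactly one tagging: P V D V V V.
Checking: rule 1 holds; rule 2 holds; rule 3 holds.

V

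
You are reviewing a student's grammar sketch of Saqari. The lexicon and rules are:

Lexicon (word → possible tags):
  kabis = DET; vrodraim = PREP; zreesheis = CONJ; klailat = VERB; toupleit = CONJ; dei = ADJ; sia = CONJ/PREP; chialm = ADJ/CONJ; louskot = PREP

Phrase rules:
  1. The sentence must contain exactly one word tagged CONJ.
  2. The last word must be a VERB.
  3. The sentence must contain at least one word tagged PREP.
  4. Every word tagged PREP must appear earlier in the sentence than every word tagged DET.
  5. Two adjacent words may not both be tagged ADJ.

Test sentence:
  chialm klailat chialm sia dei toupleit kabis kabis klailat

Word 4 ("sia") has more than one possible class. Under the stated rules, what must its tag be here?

PREP

Candidates per position — 1:chialm {ADJ,CONJ}; 2:klailat {VERB}; 3:chialm {ADJ,CONJ}; 4:sia {CONJ,PREP}; 5:dei {ADJ}; 6:toupleit {CONJ}; 7:kabis {DET}; 8:kabis {DET}; 9:klailat {VERB}.
Position 1: CONJ is ruled out by rule 1; that leaves ADJ.
Position 3: CONJ is ruled out by rule 1; that leaves ADJ.
Position 4: CONJ is ruled out by rule 1; that leaves PREP.
So the tagging must be: ADJ VERB ADJ PREP ADJ CONJ DET DET VERB.
Check: rule 1 ok; rule 2 ok; rule 3 ok; rule 4 ok; rule 5 ok.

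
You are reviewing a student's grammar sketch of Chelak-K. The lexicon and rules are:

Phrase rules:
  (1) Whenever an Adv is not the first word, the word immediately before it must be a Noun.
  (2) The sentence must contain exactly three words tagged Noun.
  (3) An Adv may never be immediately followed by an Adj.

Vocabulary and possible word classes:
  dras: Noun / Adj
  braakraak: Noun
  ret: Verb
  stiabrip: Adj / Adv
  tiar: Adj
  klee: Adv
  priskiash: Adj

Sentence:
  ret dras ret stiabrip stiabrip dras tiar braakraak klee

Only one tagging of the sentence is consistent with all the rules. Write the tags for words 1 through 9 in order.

Candidates per position — 1:ret {Verb}; 2:dras {Noun,Adj}; 3:ret {Verb}; 4:stiabrip {Adj,Adv}; 5:stiabrip {Adj,Adv}; 6:dras {Noun,Adj}; 7:tiar {Adj}; 8:braakraak {Noun}; 9:klee {Adv}.
Position 2: tagging it Adj would leave rule 2 unsatisfiable, so it must be Noun.
Position 4: tagging it Adv would leave rule 1 unsatisfiable, so it must be Adj.
Position 5: tagging it Adv would leave rule 1 unsatisfiable, so it must be Adj.
Position 6: tagging it Adj would leave rule 2 unsatisfiable, so it must be Noun.
The unique satisfying tagging is: Verb Noun Verb Adj Adj Noun Adj Noun Adv.
Rule-by-rule: rule 1 satisfied; rule 2 satisfied; rule 3 satisfied.

Verb Noun Verb Adj Adj Noun Adj Noun Adv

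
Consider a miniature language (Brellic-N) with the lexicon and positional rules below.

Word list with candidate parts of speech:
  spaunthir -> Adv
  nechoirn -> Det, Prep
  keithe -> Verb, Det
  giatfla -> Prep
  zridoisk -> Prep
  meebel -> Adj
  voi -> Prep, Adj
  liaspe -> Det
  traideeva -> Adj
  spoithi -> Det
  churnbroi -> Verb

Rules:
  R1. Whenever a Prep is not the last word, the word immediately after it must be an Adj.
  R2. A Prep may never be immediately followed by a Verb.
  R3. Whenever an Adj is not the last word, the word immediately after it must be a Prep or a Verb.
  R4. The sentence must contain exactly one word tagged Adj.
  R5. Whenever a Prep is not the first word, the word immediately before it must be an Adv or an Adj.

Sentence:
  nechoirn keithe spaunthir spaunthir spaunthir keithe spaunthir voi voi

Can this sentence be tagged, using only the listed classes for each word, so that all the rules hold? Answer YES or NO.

Candidates per position — 1:nechoirn {Det,Prep}; 2:keithe {Verb,Det}; 3:spaunthir {Adv}; 4:spaunthir {Adv}; 5:spaunthir {Adv}; 6:keithe {Verb,Det}; 7:spaunthir {Adv}; 8:voi {Prep,Adj}; 9:voi {Prep,Adj}.
One satisfying assignment: Det Verb Adv Adv Adv Verb Adv Adj Prep.
Rule-by-rule: rule 1 ok; rule 2 ok; rule 3 ok; rule 4 ok; rule 5 ok.

YES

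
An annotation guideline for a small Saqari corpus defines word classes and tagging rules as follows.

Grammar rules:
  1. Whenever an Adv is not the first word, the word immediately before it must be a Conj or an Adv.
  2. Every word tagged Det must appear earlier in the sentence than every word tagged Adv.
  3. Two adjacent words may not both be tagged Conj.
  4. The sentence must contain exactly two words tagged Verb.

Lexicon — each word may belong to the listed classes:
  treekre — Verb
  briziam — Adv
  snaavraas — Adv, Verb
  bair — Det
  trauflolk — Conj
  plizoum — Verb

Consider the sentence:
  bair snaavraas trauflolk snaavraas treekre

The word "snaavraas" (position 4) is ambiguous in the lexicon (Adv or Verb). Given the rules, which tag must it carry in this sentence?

Candidates per position — 1:bair {Det}; 2:snaavraas {Adv,Verb}; 3:trauflolk {Conj}; 4:snaavraas {Adv,Verb}; 5:treekre {Verb}.
If word 2 were Adv, no tagging could satisfy rule 1; so word 2 is Verb.
If word 4 were Verb, no tagging could satisfy rule 4; so word 4 is Adv.
That leaves exactly one tagging: Det Verb Conj Adv Verb.
Checking: rule 1 satisfied; rule 2 satisfied; rule 3 satisfied; rule 4 satisfied.

Adv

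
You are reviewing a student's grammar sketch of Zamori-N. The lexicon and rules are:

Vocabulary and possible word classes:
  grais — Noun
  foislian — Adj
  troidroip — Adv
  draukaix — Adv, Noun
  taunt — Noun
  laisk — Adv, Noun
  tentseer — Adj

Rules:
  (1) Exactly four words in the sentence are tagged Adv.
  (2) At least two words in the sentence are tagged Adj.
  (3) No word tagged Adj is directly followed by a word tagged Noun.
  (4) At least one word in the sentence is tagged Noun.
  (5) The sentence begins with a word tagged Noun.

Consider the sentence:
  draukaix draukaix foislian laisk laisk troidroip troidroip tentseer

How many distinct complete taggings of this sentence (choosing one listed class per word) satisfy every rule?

2

Candidates per position — 1:draukaix {Adv,Noun}; 2:draukaix {Adv,Noun}; 3:foislian {Adj}; 4:laisk {Adv,Noun}; 5:laisk {Adv,Noun}; 6:troidroip {Adv}; 7:troidroip {Adv}; 8:tentseer {Adj}.
There are 16 candidate sequences in total.
The sequences that satisfy every rule: Noun Adv Adj Adv Noun Adv Adv Adj; Noun Noun Adj Adv Adv Adv Adv Adj.
Count = 2.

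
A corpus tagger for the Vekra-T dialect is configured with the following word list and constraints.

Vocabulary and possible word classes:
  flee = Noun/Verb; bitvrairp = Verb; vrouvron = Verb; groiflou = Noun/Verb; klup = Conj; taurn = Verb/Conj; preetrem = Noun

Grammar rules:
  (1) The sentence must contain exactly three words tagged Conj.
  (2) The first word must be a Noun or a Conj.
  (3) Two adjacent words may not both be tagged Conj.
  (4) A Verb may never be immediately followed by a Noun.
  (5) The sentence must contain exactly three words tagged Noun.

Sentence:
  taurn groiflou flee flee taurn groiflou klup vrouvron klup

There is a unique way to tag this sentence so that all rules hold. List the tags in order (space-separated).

Candidates per position — 1:taurn {Verb,Conj}; 2:groiflou {Noun,Verb}; 3:flee {Noun,Verb}; 4:flee {Noun,Verb}; 5:taurn {Verb,Conj}; 6:groiflou {Noun,Verb}; 7:klup {Conj}; 8:vrouvron {Verb}; 9:klup {Conj}.
Position 1: Verb is ruled out by rule 2; that leaves Conj.
Position 5: Conj is ruled out by rule 1; that leaves Verb.
Position 6: Noun is ruled out by rule 4; that leaves Verb.
Position 2: Verb is ruled out by rule 5; that leaves Noun.
Position 3: Verb is ruled out by rule 5; that leaves Noun.
Position 4: Verb is ruled out by rule 5; that leaves Noun.
That leaves exactly one tagging: Conj Noun Noun Noun Verb Verb Conj Verb Conj.
Rule-by-rule: rule 1 holds; rule 2 holds; rule 3 holds; rule 4 holds; rule 5 holds.

Conj Noun Noun Noun Verb Verb Conj Verb Conj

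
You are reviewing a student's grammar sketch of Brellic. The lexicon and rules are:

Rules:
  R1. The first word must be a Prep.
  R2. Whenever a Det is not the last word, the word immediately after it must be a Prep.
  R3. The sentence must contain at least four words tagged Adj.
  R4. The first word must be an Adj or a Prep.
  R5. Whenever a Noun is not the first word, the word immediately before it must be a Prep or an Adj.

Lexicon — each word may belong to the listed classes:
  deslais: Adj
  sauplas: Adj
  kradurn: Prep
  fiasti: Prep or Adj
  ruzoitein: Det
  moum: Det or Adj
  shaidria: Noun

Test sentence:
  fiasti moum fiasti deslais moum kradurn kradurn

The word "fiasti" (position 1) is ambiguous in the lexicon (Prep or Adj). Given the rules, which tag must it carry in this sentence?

Prep

Candidates per position — 1:fiasti {Prep,Adj}; 2:moum {Det,Adj}; 3:fiasti {Prep,Adj}; 4:deslais {Adj}; 5:moum {Det,Adj}; 6:kradurn {Prep}; 7:kradurn {Prep}.
Position 1: Adj is ruled out by rule 1; that leaves Prep.
Position 2: Det is ruled out by rule 3; that leaves Adj.
Position 3: Prep is ruled out by rule 3; that leaves Adj.
Position 5: Det is ruled out by rule 3; that leaves Adj.
That leaves exactly one tagging: Prep Adj Adj Adj Adj Prep Prep.
Check: rule 1 satisfied; rule 2 satisfied; rule 3 satisfied; rule 4 satisfied; rule 5 satisfied.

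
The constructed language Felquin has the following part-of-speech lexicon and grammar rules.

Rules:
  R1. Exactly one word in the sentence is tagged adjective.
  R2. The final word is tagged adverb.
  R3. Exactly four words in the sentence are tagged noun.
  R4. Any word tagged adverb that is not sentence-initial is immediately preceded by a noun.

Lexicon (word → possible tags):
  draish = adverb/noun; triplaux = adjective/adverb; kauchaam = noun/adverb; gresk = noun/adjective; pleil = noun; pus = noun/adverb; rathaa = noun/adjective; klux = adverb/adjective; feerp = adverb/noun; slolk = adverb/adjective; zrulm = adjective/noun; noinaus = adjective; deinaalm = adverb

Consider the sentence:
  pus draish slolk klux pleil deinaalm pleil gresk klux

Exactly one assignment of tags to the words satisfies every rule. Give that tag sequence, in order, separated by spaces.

adverb noun adverb adjective noun adverb noun noun adverb

Candidates per position — 1:pus {noun,adverb}; 2:draish {adverb,noun}; 3:slolk {adverb,adjective}; 4:klux {adverb,adjective}; 5:pleil {noun}; 6:deinaalm {adverb}; 7:pleil {noun}; 8:gresk {noun,adjective}; 9:klux {adverb,adjective}.
Position 4: tagging it adverb would leave rule 4 unsatisfiable, so it must be adjective.
Position 8: tagging it adjective would leave rule 1 unsatisfiable, so it must be noun.
Position 9: tagging it adjective would leave rule 1 unsatisfiable, so it must be adverb.
Position 3: tagging it adjective would leave rule 1 unsatisfiable, so it must be adverb.
Position 2: tagging it adverb would leave rule 4 unsatisfiable, so it must be noun.
Position 1: tagging it noun would leave rule 3 unsatisfiable, so it must be adverb.
The only consistent sequence is: adverb noun adverb adjective noun adverb noun noun adverb.
Checking: rule 1 satisfied; rule 2 satisfied; rule 3 satisfied; rule 4 satisfied.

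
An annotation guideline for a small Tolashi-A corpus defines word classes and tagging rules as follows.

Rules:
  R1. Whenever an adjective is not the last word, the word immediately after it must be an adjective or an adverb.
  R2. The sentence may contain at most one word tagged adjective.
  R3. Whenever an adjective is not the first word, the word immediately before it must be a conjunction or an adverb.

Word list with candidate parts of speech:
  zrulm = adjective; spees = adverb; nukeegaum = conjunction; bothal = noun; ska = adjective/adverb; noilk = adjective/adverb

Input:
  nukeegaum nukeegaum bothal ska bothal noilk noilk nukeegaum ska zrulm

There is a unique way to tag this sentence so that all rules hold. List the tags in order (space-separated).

Candidates per position — 1:nukeegaum {conjunction}; 2:nukeegaum {conjunction}; 3:bothal {noun}; 4:ska {adjective,adverb}; 5:bothal {noun}; 6:noilk {adjective,adverb}; 7:noilk {adjective,adverb}; 8:nukeegaum {conjunction}; 9:ska {adjective,adverb}; 10:zrulm {adjective}.
If word 4 were adjective, no tagging could satisfy rule 1; so word 4 is adverb.
If word 6 were adjective, no tagging could satisfy rule 2; so word 6 is adverb.
If word 7 were adjective, no tagging could satisfy rule 1; so word 7 is adverb.
If word 9 were adjective, no tagging could satisfy rule 2; so word 9 is adverb.
The only consistent sequence is: conjunction conjunction noun adverb noun adverb adverb conjunction adverb adjective.
Check: rule 1 ✓; rule 2 ✓; rule 3 ✓.

conjunction conjunction noun adverb noun adverb adverb conjunction adverb adjective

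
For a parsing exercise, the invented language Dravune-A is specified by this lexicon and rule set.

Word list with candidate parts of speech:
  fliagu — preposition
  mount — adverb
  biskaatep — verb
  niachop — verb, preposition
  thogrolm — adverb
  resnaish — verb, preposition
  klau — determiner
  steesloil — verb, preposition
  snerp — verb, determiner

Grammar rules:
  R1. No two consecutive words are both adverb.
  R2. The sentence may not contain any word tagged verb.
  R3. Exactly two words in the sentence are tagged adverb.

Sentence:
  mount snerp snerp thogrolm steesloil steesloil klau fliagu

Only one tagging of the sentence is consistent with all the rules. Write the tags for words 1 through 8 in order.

Candidates per position — 1:mount {adverb}; 2:snerp {verb,determiner}; 3:snerp {verb,determiner}; 4:thogrolm {adverb}; 5:steesloil {verb,preposition}; 6:steesloil {verb,preposition}; 7:klau {determiner}; 8:fliagu {preposition}.
Word 2 cannot be verb — rule 2 would then fail for every completion. It is determiner.
Word 3 cannot be verb — rule 2 would then fail for every completion. It is determiner.
Word 5 cannot be verb — rule 2 would then fail for every completion. It is preposition.
Word 6 cannot be verb — rule 2 would then fail for every completion. It is preposition.
The only consistent sequence is: adverb determiner determiner adverb preposition preposition determiner preposition.
Rule-by-rule: rule 1 ok; rule 2 ok; rule 3 ok.

adverb determiner determiner adverb preposition preposition determiner preposition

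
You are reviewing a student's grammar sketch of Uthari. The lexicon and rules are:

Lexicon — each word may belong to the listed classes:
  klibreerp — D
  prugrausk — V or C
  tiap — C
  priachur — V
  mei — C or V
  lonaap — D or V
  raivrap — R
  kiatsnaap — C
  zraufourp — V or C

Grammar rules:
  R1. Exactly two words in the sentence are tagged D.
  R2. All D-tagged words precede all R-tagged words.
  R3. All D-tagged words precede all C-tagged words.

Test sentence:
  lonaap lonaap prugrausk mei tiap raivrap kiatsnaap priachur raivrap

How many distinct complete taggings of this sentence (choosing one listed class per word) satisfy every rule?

4

Candidates per position — 1:lonaap {D,V}; 2:lonaap {D,V}; 3:prugrausk {V,C}; 4:mei {C,V}; 5:tiap {C}; 6:raivrap {R}; 7:kiatsnaap {C}; 8:priachur {V}; 9:raivrap {R}.
There are 16 candidate sequences in total.
The sequences that satisfy every rule: D D V C C R C V R; D D V V C R C V R; D D C C C R C V R; D D C V C R C V R.
Count = 4.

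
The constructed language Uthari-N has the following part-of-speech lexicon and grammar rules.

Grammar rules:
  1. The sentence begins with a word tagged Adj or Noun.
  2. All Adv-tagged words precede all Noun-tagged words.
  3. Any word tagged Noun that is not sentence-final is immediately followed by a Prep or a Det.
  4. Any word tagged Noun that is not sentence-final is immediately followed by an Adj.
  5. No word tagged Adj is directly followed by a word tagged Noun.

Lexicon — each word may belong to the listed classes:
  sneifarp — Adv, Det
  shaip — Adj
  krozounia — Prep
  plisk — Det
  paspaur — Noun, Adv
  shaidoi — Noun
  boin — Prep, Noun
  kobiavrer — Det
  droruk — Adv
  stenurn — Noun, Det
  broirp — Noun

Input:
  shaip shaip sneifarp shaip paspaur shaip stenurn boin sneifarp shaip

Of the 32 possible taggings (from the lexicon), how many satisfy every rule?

4

Candidates per position — 1:shaip {Adj}; 2:shaip {Adj}; 3:sneifarp {Adv,Det}; 4:shaip {Adj}; 5:paspaur {Noun,Adv}; 6:shaip {Adj}; 7:stenurn {Noun,Det}; 8:boin {Prep,Noun}; 9:sneifarp {Adv,Det}; 10:shaip {Adj}.
There are 32 candidate sequences in total.
The sequences that satisfy every rule: Adj Adj Adv Adj Adv Adj Det Prep Adv Adj; Adj Adj Adv Adj Adv Adj Det Prep Det Adj; Adj Adj Det Adj Adv Adj Det Prep Adv Adj; Adj Adj Det Adj Adv Adj Det Prep Det Adj.
Count = 4.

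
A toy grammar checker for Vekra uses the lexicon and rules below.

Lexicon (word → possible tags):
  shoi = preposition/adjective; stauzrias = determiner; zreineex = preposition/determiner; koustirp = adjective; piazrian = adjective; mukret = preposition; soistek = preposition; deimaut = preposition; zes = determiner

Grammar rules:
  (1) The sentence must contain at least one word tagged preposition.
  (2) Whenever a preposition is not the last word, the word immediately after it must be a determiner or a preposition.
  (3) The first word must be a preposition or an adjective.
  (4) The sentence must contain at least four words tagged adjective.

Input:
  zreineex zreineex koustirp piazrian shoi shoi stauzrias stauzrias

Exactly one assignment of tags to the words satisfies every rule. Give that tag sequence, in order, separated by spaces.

preposition determiner adjective adjective adjective adjective determiner determiner

Candidates per position — 1:zreineex {preposition,determiner}; 2:zreineex {preposition,determiner}; 3:koustirp {adjective}; 4:piazrian {adjective}; 5:shoi {preposition,adjective}; 6:shoi {preposition,adjective}; 7:stauzrias {determiner}; 8:stauzrias {determiner}.
At position 1, choosing determiner makes rule 3 impossible to satisfy; hence preposition.
At position 2, choosing preposition makes rule 2 impossible to satisfy; hence determiner.
At position 5, choosing preposition makes rule 4 impossible to satisfy; hence adjective.
At position 6, choosing preposition makes rule 4 impossible to satisfy; hence adjective.
The unique satisfying tagging is: preposition determiner adjective adjective adjective adjective determiner determiner.
Checking: rule 1 ✓; rule 2 ✓; rule 3 ✓; rule 4 ✓.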